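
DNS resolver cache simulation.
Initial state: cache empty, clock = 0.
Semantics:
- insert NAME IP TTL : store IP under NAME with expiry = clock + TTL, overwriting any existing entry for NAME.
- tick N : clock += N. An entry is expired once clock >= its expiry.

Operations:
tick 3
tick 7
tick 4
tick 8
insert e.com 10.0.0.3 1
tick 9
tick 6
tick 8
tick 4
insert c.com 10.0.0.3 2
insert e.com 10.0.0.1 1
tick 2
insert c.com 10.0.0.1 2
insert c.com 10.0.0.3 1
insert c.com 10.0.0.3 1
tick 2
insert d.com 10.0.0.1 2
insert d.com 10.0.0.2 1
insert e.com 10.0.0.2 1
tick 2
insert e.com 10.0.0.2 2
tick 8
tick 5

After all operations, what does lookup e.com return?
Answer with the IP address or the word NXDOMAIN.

Answer: NXDOMAIN

Derivation:
Op 1: tick 3 -> clock=3.
Op 2: tick 7 -> clock=10.
Op 3: tick 4 -> clock=14.
Op 4: tick 8 -> clock=22.
Op 5: insert e.com -> 10.0.0.3 (expiry=22+1=23). clock=22
Op 6: tick 9 -> clock=31. purged={e.com}
Op 7: tick 6 -> clock=37.
Op 8: tick 8 -> clock=45.
Op 9: tick 4 -> clock=49.
Op 10: insert c.com -> 10.0.0.3 (expiry=49+2=51). clock=49
Op 11: insert e.com -> 10.0.0.1 (expiry=49+1=50). clock=49
Op 12: tick 2 -> clock=51. purged={c.com,e.com}
Op 13: insert c.com -> 10.0.0.1 (expiry=51+2=53). clock=51
Op 14: insert c.com -> 10.0.0.3 (expiry=51+1=52). clock=51
Op 15: insert c.com -> 10.0.0.3 (expiry=51+1=52). clock=51
Op 16: tick 2 -> clock=53. purged={c.com}
Op 17: insert d.com -> 10.0.0.1 (expiry=53+2=55). clock=53
Op 18: insert d.com -> 10.0.0.2 (expiry=53+1=54). clock=53
Op 19: insert e.com -> 10.0.0.2 (expiry=53+1=54). clock=53
Op 20: tick 2 -> clock=55. purged={d.com,e.com}
Op 21: insert e.com -> 10.0.0.2 (expiry=55+2=57). clock=55
Op 22: tick 8 -> clock=63. purged={e.com}
Op 23: tick 5 -> clock=68.
lookup e.com: not in cache (expired or never inserted)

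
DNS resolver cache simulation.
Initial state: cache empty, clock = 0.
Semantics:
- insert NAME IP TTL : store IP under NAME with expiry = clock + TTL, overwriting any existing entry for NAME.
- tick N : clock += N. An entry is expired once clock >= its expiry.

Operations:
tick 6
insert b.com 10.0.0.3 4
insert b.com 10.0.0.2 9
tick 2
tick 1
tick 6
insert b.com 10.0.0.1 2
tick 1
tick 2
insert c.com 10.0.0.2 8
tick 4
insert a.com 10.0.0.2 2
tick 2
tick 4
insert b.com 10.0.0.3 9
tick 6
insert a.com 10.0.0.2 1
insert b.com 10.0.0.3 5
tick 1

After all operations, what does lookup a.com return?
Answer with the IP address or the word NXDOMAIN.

Op 1: tick 6 -> clock=6.
Op 2: insert b.com -> 10.0.0.3 (expiry=6+4=10). clock=6
Op 3: insert b.com -> 10.0.0.2 (expiry=6+9=15). clock=6
Op 4: tick 2 -> clock=8.
Op 5: tick 1 -> clock=9.
Op 6: tick 6 -> clock=15. purged={b.com}
Op 7: insert b.com -> 10.0.0.1 (expiry=15+2=17). clock=15
Op 8: tick 1 -> clock=16.
Op 9: tick 2 -> clock=18. purged={b.com}
Op 10: insert c.com -> 10.0.0.2 (expiry=18+8=26). clock=18
Op 11: tick 4 -> clock=22.
Op 12: insert a.com -> 10.0.0.2 (expiry=22+2=24). clock=22
Op 13: tick 2 -> clock=24. purged={a.com}
Op 14: tick 4 -> clock=28. purged={c.com}
Op 15: insert b.com -> 10.0.0.3 (expiry=28+9=37). clock=28
Op 16: tick 6 -> clock=34.
Op 17: insert a.com -> 10.0.0.2 (expiry=34+1=35). clock=34
Op 18: insert b.com -> 10.0.0.3 (expiry=34+5=39). clock=34
Op 19: tick 1 -> clock=35. purged={a.com}
lookup a.com: not in cache (expired or never inserted)

Answer: NXDOMAIN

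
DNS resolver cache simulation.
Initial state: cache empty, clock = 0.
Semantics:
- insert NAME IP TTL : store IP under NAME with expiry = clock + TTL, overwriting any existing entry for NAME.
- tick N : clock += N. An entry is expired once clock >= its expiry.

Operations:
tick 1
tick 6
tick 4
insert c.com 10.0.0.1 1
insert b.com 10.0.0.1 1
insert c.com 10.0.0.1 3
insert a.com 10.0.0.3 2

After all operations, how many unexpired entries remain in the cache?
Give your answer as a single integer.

Answer: 3

Derivation:
Op 1: tick 1 -> clock=1.
Op 2: tick 6 -> clock=7.
Op 3: tick 4 -> clock=11.
Op 4: insert c.com -> 10.0.0.1 (expiry=11+1=12). clock=11
Op 5: insert b.com -> 10.0.0.1 (expiry=11+1=12). clock=11
Op 6: insert c.com -> 10.0.0.1 (expiry=11+3=14). clock=11
Op 7: insert a.com -> 10.0.0.3 (expiry=11+2=13). clock=11
Final cache (unexpired): {a.com,b.com,c.com} -> size=3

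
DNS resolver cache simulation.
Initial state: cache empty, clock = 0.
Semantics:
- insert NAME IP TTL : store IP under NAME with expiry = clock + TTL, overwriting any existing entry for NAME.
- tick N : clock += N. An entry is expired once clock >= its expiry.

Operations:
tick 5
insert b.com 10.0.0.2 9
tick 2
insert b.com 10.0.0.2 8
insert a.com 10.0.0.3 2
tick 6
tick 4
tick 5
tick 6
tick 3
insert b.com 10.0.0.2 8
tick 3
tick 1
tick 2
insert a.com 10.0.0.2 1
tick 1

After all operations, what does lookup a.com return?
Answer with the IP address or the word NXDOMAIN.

Op 1: tick 5 -> clock=5.
Op 2: insert b.com -> 10.0.0.2 (expiry=5+9=14). clock=5
Op 3: tick 2 -> clock=7.
Op 4: insert b.com -> 10.0.0.2 (expiry=7+8=15). clock=7
Op 5: insert a.com -> 10.0.0.3 (expiry=7+2=9). clock=7
Op 6: tick 6 -> clock=13. purged={a.com}
Op 7: tick 4 -> clock=17. purged={b.com}
Op 8: tick 5 -> clock=22.
Op 9: tick 6 -> clock=28.
Op 10: tick 3 -> clock=31.
Op 11: insert b.com -> 10.0.0.2 (expiry=31+8=39). clock=31
Op 12: tick 3 -> clock=34.
Op 13: tick 1 -> clock=35.
Op 14: tick 2 -> clock=37.
Op 15: insert a.com -> 10.0.0.2 (expiry=37+1=38). clock=37
Op 16: tick 1 -> clock=38. purged={a.com}
lookup a.com: not in cache (expired or never inserted)

Answer: NXDOMAIN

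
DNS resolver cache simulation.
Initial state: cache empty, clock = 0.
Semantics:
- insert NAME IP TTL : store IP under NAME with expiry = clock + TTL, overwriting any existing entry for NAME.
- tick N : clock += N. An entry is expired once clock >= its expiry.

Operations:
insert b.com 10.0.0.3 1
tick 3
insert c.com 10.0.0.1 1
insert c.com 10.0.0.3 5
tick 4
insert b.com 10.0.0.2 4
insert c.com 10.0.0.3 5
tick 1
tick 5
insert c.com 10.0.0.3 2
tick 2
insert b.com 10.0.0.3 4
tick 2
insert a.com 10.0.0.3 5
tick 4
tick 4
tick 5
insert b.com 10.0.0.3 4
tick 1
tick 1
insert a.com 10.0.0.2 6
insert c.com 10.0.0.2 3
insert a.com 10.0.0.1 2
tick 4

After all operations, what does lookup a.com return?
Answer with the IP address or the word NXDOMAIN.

Answer: NXDOMAIN

Derivation:
Op 1: insert b.com -> 10.0.0.3 (expiry=0+1=1). clock=0
Op 2: tick 3 -> clock=3. purged={b.com}
Op 3: insert c.com -> 10.0.0.1 (expiry=3+1=4). clock=3
Op 4: insert c.com -> 10.0.0.3 (expiry=3+5=8). clock=3
Op 5: tick 4 -> clock=7.
Op 6: insert b.com -> 10.0.0.2 (expiry=7+4=11). clock=7
Op 7: insert c.com -> 10.0.0.3 (expiry=7+5=12). clock=7
Op 8: tick 1 -> clock=8.
Op 9: tick 5 -> clock=13. purged={b.com,c.com}
Op 10: insert c.com -> 10.0.0.3 (expiry=13+2=15). clock=13
Op 11: tick 2 -> clock=15. purged={c.com}
Op 12: insert b.com -> 10.0.0.3 (expiry=15+4=19). clock=15
Op 13: tick 2 -> clock=17.
Op 14: insert a.com -> 10.0.0.3 (expiry=17+5=22). clock=17
Op 15: tick 4 -> clock=21. purged={b.com}
Op 16: tick 4 -> clock=25. purged={a.com}
Op 17: tick 5 -> clock=30.
Op 18: insert b.com -> 10.0.0.3 (expiry=30+4=34). clock=30
Op 19: tick 1 -> clock=31.
Op 20: tick 1 -> clock=32.
Op 21: insert a.com -> 10.0.0.2 (expiry=32+6=38). clock=32
Op 22: insert c.com -> 10.0.0.2 (expiry=32+3=35). clock=32
Op 23: insert a.com -> 10.0.0.1 (expiry=32+2=34). clock=32
Op 24: tick 4 -> clock=36. purged={a.com,b.com,c.com}
lookup a.com: not in cache (expired or never inserted)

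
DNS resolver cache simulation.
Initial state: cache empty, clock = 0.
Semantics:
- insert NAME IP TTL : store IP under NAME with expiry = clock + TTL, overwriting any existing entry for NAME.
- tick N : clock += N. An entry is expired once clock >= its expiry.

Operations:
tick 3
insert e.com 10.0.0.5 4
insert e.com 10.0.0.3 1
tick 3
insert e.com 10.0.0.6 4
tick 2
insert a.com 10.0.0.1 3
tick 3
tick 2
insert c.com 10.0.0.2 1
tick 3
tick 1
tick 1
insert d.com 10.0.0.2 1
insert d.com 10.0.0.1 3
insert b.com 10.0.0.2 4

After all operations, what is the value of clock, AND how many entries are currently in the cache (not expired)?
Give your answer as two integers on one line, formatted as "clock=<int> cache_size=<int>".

Op 1: tick 3 -> clock=3.
Op 2: insert e.com -> 10.0.0.5 (expiry=3+4=7). clock=3
Op 3: insert e.com -> 10.0.0.3 (expiry=3+1=4). clock=3
Op 4: tick 3 -> clock=6. purged={e.com}
Op 5: insert e.com -> 10.0.0.6 (expiry=6+4=10). clock=6
Op 6: tick 2 -> clock=8.
Op 7: insert a.com -> 10.0.0.1 (expiry=8+3=11). clock=8
Op 8: tick 3 -> clock=11. purged={a.com,e.com}
Op 9: tick 2 -> clock=13.
Op 10: insert c.com -> 10.0.0.2 (expiry=13+1=14). clock=13
Op 11: tick 3 -> clock=16. purged={c.com}
Op 12: tick 1 -> clock=17.
Op 13: tick 1 -> clock=18.
Op 14: insert d.com -> 10.0.0.2 (expiry=18+1=19). clock=18
Op 15: insert d.com -> 10.0.0.1 (expiry=18+3=21). clock=18
Op 16: insert b.com -> 10.0.0.2 (expiry=18+4=22). clock=18
Final clock = 18
Final cache (unexpired): {b.com,d.com} -> size=2

Answer: clock=18 cache_size=2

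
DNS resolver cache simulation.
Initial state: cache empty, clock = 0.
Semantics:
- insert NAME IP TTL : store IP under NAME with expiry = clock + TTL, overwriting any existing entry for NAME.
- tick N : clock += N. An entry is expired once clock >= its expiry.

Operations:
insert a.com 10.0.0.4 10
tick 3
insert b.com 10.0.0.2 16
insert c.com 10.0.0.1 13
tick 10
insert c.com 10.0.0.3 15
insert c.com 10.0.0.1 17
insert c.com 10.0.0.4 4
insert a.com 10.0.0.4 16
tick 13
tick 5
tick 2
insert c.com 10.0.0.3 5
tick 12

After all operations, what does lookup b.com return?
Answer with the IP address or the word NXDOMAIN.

Answer: NXDOMAIN

Derivation:
Op 1: insert a.com -> 10.0.0.4 (expiry=0+10=10). clock=0
Op 2: tick 3 -> clock=3.
Op 3: insert b.com -> 10.0.0.2 (expiry=3+16=19). clock=3
Op 4: insert c.com -> 10.0.0.1 (expiry=3+13=16). clock=3
Op 5: tick 10 -> clock=13. purged={a.com}
Op 6: insert c.com -> 10.0.0.3 (expiry=13+15=28). clock=13
Op 7: insert c.com -> 10.0.0.1 (expiry=13+17=30). clock=13
Op 8: insert c.com -> 10.0.0.4 (expiry=13+4=17). clock=13
Op 9: insert a.com -> 10.0.0.4 (expiry=13+16=29). clock=13
Op 10: tick 13 -> clock=26. purged={b.com,c.com}
Op 11: tick 5 -> clock=31. purged={a.com}
Op 12: tick 2 -> clock=33.
Op 13: insert c.com -> 10.0.0.3 (expiry=33+5=38). clock=33
Op 14: tick 12 -> clock=45. purged={c.com}
lookup b.com: not in cache (expired or never inserted)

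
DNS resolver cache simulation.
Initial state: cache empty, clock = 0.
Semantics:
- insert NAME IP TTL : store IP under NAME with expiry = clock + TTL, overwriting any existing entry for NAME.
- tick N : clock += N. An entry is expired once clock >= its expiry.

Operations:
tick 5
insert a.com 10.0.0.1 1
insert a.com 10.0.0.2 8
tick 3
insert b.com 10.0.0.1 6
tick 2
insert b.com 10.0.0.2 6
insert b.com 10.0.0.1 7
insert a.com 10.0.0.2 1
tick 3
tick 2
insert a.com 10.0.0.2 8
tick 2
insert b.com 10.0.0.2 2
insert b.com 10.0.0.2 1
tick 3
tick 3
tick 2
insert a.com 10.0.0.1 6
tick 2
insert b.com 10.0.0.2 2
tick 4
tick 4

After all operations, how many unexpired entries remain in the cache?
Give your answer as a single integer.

Answer: 0

Derivation:
Op 1: tick 5 -> clock=5.
Op 2: insert a.com -> 10.0.0.1 (expiry=5+1=6). clock=5
Op 3: insert a.com -> 10.0.0.2 (expiry=5+8=13). clock=5
Op 4: tick 3 -> clock=8.
Op 5: insert b.com -> 10.0.0.1 (expiry=8+6=14). clock=8
Op 6: tick 2 -> clock=10.
Op 7: insert b.com -> 10.0.0.2 (expiry=10+6=16). clock=10
Op 8: insert b.com -> 10.0.0.1 (expiry=10+7=17). clock=10
Op 9: insert a.com -> 10.0.0.2 (expiry=10+1=11). clock=10
Op 10: tick 3 -> clock=13. purged={a.com}
Op 11: tick 2 -> clock=15.
Op 12: insert a.com -> 10.0.0.2 (expiry=15+8=23). clock=15
Op 13: tick 2 -> clock=17. purged={b.com}
Op 14: insert b.com -> 10.0.0.2 (expiry=17+2=19). clock=17
Op 15: insert b.com -> 10.0.0.2 (expiry=17+1=18). clock=17
Op 16: tick 3 -> clock=20. purged={b.com}
Op 17: tick 3 -> clock=23. purged={a.com}
Op 18: tick 2 -> clock=25.
Op 19: insert a.com -> 10.0.0.1 (expiry=25+6=31). clock=25
Op 20: tick 2 -> clock=27.
Op 21: insert b.com -> 10.0.0.2 (expiry=27+2=29). clock=27
Op 22: tick 4 -> clock=31. purged={a.com,b.com}
Op 23: tick 4 -> clock=35.
Final cache (unexpired): {} -> size=0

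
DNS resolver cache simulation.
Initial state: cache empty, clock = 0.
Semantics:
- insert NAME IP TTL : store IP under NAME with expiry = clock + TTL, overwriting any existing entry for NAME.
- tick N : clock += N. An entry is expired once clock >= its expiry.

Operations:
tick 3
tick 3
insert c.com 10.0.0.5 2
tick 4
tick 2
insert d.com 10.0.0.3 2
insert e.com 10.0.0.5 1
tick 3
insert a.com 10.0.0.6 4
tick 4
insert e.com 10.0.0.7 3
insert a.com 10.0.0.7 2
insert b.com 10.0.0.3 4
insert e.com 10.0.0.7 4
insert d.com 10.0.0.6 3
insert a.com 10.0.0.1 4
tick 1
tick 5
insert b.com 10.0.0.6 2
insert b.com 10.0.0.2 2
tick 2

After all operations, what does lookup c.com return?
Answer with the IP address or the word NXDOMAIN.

Op 1: tick 3 -> clock=3.
Op 2: tick 3 -> clock=6.
Op 3: insert c.com -> 10.0.0.5 (expiry=6+2=8). clock=6
Op 4: tick 4 -> clock=10. purged={c.com}
Op 5: tick 2 -> clock=12.
Op 6: insert d.com -> 10.0.0.3 (expiry=12+2=14). clock=12
Op 7: insert e.com -> 10.0.0.5 (expiry=12+1=13). clock=12
Op 8: tick 3 -> clock=15. purged={d.com,e.com}
Op 9: insert a.com -> 10.0.0.6 (expiry=15+4=19). clock=15
Op 10: tick 4 -> clock=19. purged={a.com}
Op 11: insert e.com -> 10.0.0.7 (expiry=19+3=22). clock=19
Op 12: insert a.com -> 10.0.0.7 (expiry=19+2=21). clock=19
Op 13: insert b.com -> 10.0.0.3 (expiry=19+4=23). clock=19
Op 14: insert e.com -> 10.0.0.7 (expiry=19+4=23). clock=19
Op 15: insert d.com -> 10.0.0.6 (expiry=19+3=22). clock=19
Op 16: insert a.com -> 10.0.0.1 (expiry=19+4=23). clock=19
Op 17: tick 1 -> clock=20.
Op 18: tick 5 -> clock=25. purged={a.com,b.com,d.com,e.com}
Op 19: insert b.com -> 10.0.0.6 (expiry=25+2=27). clock=25
Op 20: insert b.com -> 10.0.0.2 (expiry=25+2=27). clock=25
Op 21: tick 2 -> clock=27. purged={b.com}
lookup c.com: not in cache (expired or never inserted)

Answer: NXDOMAIN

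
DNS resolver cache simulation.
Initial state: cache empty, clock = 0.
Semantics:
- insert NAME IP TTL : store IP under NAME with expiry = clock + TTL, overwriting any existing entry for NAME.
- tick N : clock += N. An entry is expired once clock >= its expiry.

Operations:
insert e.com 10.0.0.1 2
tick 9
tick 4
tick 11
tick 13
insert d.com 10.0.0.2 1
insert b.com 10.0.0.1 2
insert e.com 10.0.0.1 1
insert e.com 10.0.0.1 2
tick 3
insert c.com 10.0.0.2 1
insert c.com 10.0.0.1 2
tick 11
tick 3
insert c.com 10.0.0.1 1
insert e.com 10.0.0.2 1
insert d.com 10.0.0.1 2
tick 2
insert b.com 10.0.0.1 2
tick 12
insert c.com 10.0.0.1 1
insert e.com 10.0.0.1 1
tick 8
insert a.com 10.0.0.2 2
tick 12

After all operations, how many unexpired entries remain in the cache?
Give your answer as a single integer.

Op 1: insert e.com -> 10.0.0.1 (expiry=0+2=2). clock=0
Op 2: tick 9 -> clock=9. purged={e.com}
Op 3: tick 4 -> clock=13.
Op 4: tick 11 -> clock=24.
Op 5: tick 13 -> clock=37.
Op 6: insert d.com -> 10.0.0.2 (expiry=37+1=38). clock=37
Op 7: insert b.com -> 10.0.0.1 (expiry=37+2=39). clock=37
Op 8: insert e.com -> 10.0.0.1 (expiry=37+1=38). clock=37
Op 9: insert e.com -> 10.0.0.1 (expiry=37+2=39). clock=37
Op 10: tick 3 -> clock=40. purged={b.com,d.com,e.com}
Op 11: insert c.com -> 10.0.0.2 (expiry=40+1=41). clock=40
Op 12: insert c.com -> 10.0.0.1 (expiry=40+2=42). clock=40
Op 13: tick 11 -> clock=51. purged={c.com}
Op 14: tick 3 -> clock=54.
Op 15: insert c.com -> 10.0.0.1 (expiry=54+1=55). clock=54
Op 16: insert e.com -> 10.0.0.2 (expiry=54+1=55). clock=54
Op 17: insert d.com -> 10.0.0.1 (expiry=54+2=56). clock=54
Op 18: tick 2 -> clock=56. purged={c.com,d.com,e.com}
Op 19: insert b.com -> 10.0.0.1 (expiry=56+2=58). clock=56
Op 20: tick 12 -> clock=68. purged={b.com}
Op 21: insert c.com -> 10.0.0.1 (expiry=68+1=69). clock=68
Op 22: insert e.com -> 10.0.0.1 (expiry=68+1=69). clock=68
Op 23: tick 8 -> clock=76. purged={c.com,e.com}
Op 24: insert a.com -> 10.0.0.2 (expiry=76+2=78). clock=76
Op 25: tick 12 -> clock=88. purged={a.com}
Final cache (unexpired): {} -> size=0

Answer: 0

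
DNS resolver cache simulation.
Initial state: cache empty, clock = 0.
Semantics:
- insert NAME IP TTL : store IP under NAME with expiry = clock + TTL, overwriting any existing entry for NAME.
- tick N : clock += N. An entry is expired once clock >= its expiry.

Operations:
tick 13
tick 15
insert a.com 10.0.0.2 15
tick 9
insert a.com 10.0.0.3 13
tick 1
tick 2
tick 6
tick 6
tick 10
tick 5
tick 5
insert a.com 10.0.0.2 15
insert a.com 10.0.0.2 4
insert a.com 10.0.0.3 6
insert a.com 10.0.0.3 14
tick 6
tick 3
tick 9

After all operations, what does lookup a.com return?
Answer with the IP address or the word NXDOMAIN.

Answer: NXDOMAIN

Derivation:
Op 1: tick 13 -> clock=13.
Op 2: tick 15 -> clock=28.
Op 3: insert a.com -> 10.0.0.2 (expiry=28+15=43). clock=28
Op 4: tick 9 -> clock=37.
Op 5: insert a.com -> 10.0.0.3 (expiry=37+13=50). clock=37
Op 6: tick 1 -> clock=38.
Op 7: tick 2 -> clock=40.
Op 8: tick 6 -> clock=46.
Op 9: tick 6 -> clock=52. purged={a.com}
Op 10: tick 10 -> clock=62.
Op 11: tick 5 -> clock=67.
Op 12: tick 5 -> clock=72.
Op 13: insert a.com -> 10.0.0.2 (expiry=72+15=87). clock=72
Op 14: insert a.com -> 10.0.0.2 (expiry=72+4=76). clock=72
Op 15: insert a.com -> 10.0.0.3 (expiry=72+6=78). clock=72
Op 16: insert a.com -> 10.0.0.3 (expiry=72+14=86). clock=72
Op 17: tick 6 -> clock=78.
Op 18: tick 3 -> clock=81.
Op 19: tick 9 -> clock=90. purged={a.com}
lookup a.com: not in cache (expired or never inserted)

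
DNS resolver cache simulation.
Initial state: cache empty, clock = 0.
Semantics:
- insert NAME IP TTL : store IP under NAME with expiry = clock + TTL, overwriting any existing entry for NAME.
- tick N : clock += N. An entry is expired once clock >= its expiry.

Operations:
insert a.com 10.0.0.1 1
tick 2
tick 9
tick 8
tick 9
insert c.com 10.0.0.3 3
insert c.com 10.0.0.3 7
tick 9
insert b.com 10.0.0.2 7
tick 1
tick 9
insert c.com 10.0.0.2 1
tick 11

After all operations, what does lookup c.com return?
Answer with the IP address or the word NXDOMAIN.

Answer: NXDOMAIN

Derivation:
Op 1: insert a.com -> 10.0.0.1 (expiry=0+1=1). clock=0
Op 2: tick 2 -> clock=2. purged={a.com}
Op 3: tick 9 -> clock=11.
Op 4: tick 8 -> clock=19.
Op 5: tick 9 -> clock=28.
Op 6: insert c.com -> 10.0.0.3 (expiry=28+3=31). clock=28
Op 7: insert c.com -> 10.0.0.3 (expiry=28+7=35). clock=28
Op 8: tick 9 -> clock=37. purged={c.com}
Op 9: insert b.com -> 10.0.0.2 (expiry=37+7=44). clock=37
Op 10: tick 1 -> clock=38.
Op 11: tick 9 -> clock=47. purged={b.com}
Op 12: insert c.com -> 10.0.0.2 (expiry=47+1=48). clock=47
Op 13: tick 11 -> clock=58. purged={c.com}
lookup c.com: not in cache (expired or never inserted)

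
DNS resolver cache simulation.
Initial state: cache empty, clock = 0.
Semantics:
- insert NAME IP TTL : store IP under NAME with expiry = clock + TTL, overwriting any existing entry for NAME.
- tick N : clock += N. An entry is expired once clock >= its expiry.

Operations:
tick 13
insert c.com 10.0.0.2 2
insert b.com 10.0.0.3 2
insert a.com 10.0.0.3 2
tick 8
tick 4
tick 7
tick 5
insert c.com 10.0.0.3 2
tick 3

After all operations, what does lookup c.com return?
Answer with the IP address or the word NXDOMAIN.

Op 1: tick 13 -> clock=13.
Op 2: insert c.com -> 10.0.0.2 (expiry=13+2=15). clock=13
Op 3: insert b.com -> 10.0.0.3 (expiry=13+2=15). clock=13
Op 4: insert a.com -> 10.0.0.3 (expiry=13+2=15). clock=13
Op 5: tick 8 -> clock=21. purged={a.com,b.com,c.com}
Op 6: tick 4 -> clock=25.
Op 7: tick 7 -> clock=32.
Op 8: tick 5 -> clock=37.
Op 9: insert c.com -> 10.0.0.3 (expiry=37+2=39). clock=37
Op 10: tick 3 -> clock=40. purged={c.com}
lookup c.com: not in cache (expired or never inserted)

Answer: NXDOMAIN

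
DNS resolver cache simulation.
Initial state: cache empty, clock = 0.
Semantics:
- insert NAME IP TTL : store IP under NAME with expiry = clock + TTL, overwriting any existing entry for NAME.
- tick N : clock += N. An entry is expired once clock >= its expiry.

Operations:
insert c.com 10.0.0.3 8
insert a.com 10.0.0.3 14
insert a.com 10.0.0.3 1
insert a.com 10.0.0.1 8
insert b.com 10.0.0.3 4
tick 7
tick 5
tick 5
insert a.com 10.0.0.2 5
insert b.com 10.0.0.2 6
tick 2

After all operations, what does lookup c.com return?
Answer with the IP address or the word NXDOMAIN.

Op 1: insert c.com -> 10.0.0.3 (expiry=0+8=8). clock=0
Op 2: insert a.com -> 10.0.0.3 (expiry=0+14=14). clock=0
Op 3: insert a.com -> 10.0.0.3 (expiry=0+1=1). clock=0
Op 4: insert a.com -> 10.0.0.1 (expiry=0+8=8). clock=0
Op 5: insert b.com -> 10.0.0.3 (expiry=0+4=4). clock=0
Op 6: tick 7 -> clock=7. purged={b.com}
Op 7: tick 5 -> clock=12. purged={a.com,c.com}
Op 8: tick 5 -> clock=17.
Op 9: insert a.com -> 10.0.0.2 (expiry=17+5=22). clock=17
Op 10: insert b.com -> 10.0.0.2 (expiry=17+6=23). clock=17
Op 11: tick 2 -> clock=19.
lookup c.com: not in cache (expired or never inserted)

Answer: NXDOMAIN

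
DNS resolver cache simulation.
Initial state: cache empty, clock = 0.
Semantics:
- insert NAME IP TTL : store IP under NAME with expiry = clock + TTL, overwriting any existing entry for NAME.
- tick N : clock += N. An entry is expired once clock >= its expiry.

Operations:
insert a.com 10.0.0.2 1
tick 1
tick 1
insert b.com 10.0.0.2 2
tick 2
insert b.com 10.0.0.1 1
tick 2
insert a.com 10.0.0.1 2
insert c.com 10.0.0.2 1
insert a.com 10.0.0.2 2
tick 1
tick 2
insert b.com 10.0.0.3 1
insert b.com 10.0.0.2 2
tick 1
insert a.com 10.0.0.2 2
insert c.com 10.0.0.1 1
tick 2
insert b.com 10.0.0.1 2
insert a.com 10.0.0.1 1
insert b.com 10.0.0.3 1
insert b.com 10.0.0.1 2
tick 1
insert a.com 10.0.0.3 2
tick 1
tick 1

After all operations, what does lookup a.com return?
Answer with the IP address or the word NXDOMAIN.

Answer: NXDOMAIN

Derivation:
Op 1: insert a.com -> 10.0.0.2 (expiry=0+1=1). clock=0
Op 2: tick 1 -> clock=1. purged={a.com}
Op 3: tick 1 -> clock=2.
Op 4: insert b.com -> 10.0.0.2 (expiry=2+2=4). clock=2
Op 5: tick 2 -> clock=4. purged={b.com}
Op 6: insert b.com -> 10.0.0.1 (expiry=4+1=5). clock=4
Op 7: tick 2 -> clock=6. purged={b.com}
Op 8: insert a.com -> 10.0.0.1 (expiry=6+2=8). clock=6
Op 9: insert c.com -> 10.0.0.2 (expiry=6+1=7). clock=6
Op 10: insert a.com -> 10.0.0.2 (expiry=6+2=8). clock=6
Op 11: tick 1 -> clock=7. purged={c.com}
Op 12: tick 2 -> clock=9. purged={a.com}
Op 13: insert b.com -> 10.0.0.3 (expiry=9+1=10). clock=9
Op 14: insert b.com -> 10.0.0.2 (expiry=9+2=11). clock=9
Op 15: tick 1 -> clock=10.
Op 16: insert a.com -> 10.0.0.2 (expiry=10+2=12). clock=10
Op 17: insert c.com -> 10.0.0.1 (expiry=10+1=11). clock=10
Op 18: tick 2 -> clock=12. purged={a.com,b.com,c.com}
Op 19: insert b.com -> 10.0.0.1 (expiry=12+2=14). clock=12
Op 20: insert a.com -> 10.0.0.1 (expiry=12+1=13). clock=12
Op 21: insert b.com -> 10.0.0.3 (expiry=12+1=13). clock=12
Op 22: insert b.com -> 10.0.0.1 (expiry=12+2=14). clock=12
Op 23: tick 1 -> clock=13. purged={a.com}
Op 24: insert a.com -> 10.0.0.3 (expiry=13+2=15). clock=13
Op 25: tick 1 -> clock=14. purged={b.com}
Op 26: tick 1 -> clock=15. purged={a.com}
lookup a.com: not in cache (expired or never inserted)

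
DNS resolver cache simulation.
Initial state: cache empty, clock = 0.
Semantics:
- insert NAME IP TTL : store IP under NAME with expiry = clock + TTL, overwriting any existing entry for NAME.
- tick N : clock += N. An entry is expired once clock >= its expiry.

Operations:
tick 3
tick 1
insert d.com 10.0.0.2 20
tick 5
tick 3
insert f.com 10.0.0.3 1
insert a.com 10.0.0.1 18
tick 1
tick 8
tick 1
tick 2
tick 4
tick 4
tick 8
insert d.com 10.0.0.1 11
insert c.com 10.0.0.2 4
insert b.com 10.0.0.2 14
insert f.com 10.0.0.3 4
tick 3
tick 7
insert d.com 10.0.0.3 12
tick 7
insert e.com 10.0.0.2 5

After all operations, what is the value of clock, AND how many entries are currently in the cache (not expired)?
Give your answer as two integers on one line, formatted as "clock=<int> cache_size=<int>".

Op 1: tick 3 -> clock=3.
Op 2: tick 1 -> clock=4.
Op 3: insert d.com -> 10.0.0.2 (expiry=4+20=24). clock=4
Op 4: tick 5 -> clock=9.
Op 5: tick 3 -> clock=12.
Op 6: insert f.com -> 10.0.0.3 (expiry=12+1=13). clock=12
Op 7: insert a.com -> 10.0.0.1 (expiry=12+18=30). clock=12
Op 8: tick 1 -> clock=13. purged={f.com}
Op 9: tick 8 -> clock=21.
Op 10: tick 1 -> clock=22.
Op 11: tick 2 -> clock=24. purged={d.com}
Op 12: tick 4 -> clock=28.
Op 13: tick 4 -> clock=32. purged={a.com}
Op 14: tick 8 -> clock=40.
Op 15: insert d.com -> 10.0.0.1 (expiry=40+11=51). clock=40
Op 16: insert c.com -> 10.0.0.2 (expiry=40+4=44). clock=40
Op 17: insert b.com -> 10.0.0.2 (expiry=40+14=54). clock=40
Op 18: insert f.com -> 10.0.0.3 (expiry=40+4=44). clock=40
Op 19: tick 3 -> clock=43.
Op 20: tick 7 -> clock=50. purged={c.com,f.com}
Op 21: insert d.com -> 10.0.0.3 (expiry=50+12=62). clock=50
Op 22: tick 7 -> clock=57. purged={b.com}
Op 23: insert e.com -> 10.0.0.2 (expiry=57+5=62). clock=57
Final clock = 57
Final cache (unexpired): {d.com,e.com} -> size=2

Answer: clock=57 cache_size=2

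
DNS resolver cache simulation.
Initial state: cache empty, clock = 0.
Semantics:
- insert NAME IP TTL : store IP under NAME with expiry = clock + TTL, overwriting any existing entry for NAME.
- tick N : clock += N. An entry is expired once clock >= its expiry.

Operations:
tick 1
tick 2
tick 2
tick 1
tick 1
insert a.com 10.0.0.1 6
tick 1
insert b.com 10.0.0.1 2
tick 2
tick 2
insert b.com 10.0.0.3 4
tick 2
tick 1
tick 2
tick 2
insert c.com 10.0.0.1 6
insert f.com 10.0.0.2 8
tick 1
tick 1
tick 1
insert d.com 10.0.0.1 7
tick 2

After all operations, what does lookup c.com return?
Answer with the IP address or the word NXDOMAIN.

Answer: 10.0.0.1

Derivation:
Op 1: tick 1 -> clock=1.
Op 2: tick 2 -> clock=3.
Op 3: tick 2 -> clock=5.
Op 4: tick 1 -> clock=6.
Op 5: tick 1 -> clock=7.
Op 6: insert a.com -> 10.0.0.1 (expiry=7+6=13). clock=7
Op 7: tick 1 -> clock=8.
Op 8: insert b.com -> 10.0.0.1 (expiry=8+2=10). clock=8
Op 9: tick 2 -> clock=10. purged={b.com}
Op 10: tick 2 -> clock=12.
Op 11: insert b.com -> 10.0.0.3 (expiry=12+4=16). clock=12
Op 12: tick 2 -> clock=14. purged={a.com}
Op 13: tick 1 -> clock=15.
Op 14: tick 2 -> clock=17. purged={b.com}
Op 15: tick 2 -> clock=19.
Op 16: insert c.com -> 10.0.0.1 (expiry=19+6=25). clock=19
Op 17: insert f.com -> 10.0.0.2 (expiry=19+8=27). clock=19
Op 18: tick 1 -> clock=20.
Op 19: tick 1 -> clock=21.
Op 20: tick 1 -> clock=22.
Op 21: insert d.com -> 10.0.0.1 (expiry=22+7=29). clock=22
Op 22: tick 2 -> clock=24.
lookup c.com: present, ip=10.0.0.1 expiry=25 > clock=24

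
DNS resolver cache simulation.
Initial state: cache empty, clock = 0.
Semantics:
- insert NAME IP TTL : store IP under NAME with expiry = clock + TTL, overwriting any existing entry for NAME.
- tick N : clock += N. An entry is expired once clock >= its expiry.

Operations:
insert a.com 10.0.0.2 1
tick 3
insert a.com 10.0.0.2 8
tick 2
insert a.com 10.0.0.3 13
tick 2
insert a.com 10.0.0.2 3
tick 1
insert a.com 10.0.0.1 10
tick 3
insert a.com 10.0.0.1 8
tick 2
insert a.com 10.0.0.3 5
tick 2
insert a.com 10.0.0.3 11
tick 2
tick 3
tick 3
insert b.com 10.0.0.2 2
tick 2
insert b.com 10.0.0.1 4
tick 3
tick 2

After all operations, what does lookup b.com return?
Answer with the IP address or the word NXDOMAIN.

Op 1: insert a.com -> 10.0.0.2 (expiry=0+1=1). clock=0
Op 2: tick 3 -> clock=3. purged={a.com}
Op 3: insert a.com -> 10.0.0.2 (expiry=3+8=11). clock=3
Op 4: tick 2 -> clock=5.
Op 5: insert a.com -> 10.0.0.3 (expiry=5+13=18). clock=5
Op 6: tick 2 -> clock=7.
Op 7: insert a.com -> 10.0.0.2 (expiry=7+3=10). clock=7
Op 8: tick 1 -> clock=8.
Op 9: insert a.com -> 10.0.0.1 (expiry=8+10=18). clock=8
Op 10: tick 3 -> clock=11.
Op 11: insert a.com -> 10.0.0.1 (expiry=11+8=19). clock=11
Op 12: tick 2 -> clock=13.
Op 13: insert a.com -> 10.0.0.3 (expiry=13+5=18). clock=13
Op 14: tick 2 -> clock=15.
Op 15: insert a.com -> 10.0.0.3 (expiry=15+11=26). clock=15
Op 16: tick 2 -> clock=17.
Op 17: tick 3 -> clock=20.
Op 18: tick 3 -> clock=23.
Op 19: insert b.com -> 10.0.0.2 (expiry=23+2=25). clock=23
Op 20: tick 2 -> clock=25. purged={b.com}
Op 21: insert b.com -> 10.0.0.1 (expiry=25+4=29). clock=25
Op 22: tick 3 -> clock=28. purged={a.com}
Op 23: tick 2 -> clock=30. purged={b.com}
lookup b.com: not in cache (expired or never inserted)

Answer: NXDOMAIN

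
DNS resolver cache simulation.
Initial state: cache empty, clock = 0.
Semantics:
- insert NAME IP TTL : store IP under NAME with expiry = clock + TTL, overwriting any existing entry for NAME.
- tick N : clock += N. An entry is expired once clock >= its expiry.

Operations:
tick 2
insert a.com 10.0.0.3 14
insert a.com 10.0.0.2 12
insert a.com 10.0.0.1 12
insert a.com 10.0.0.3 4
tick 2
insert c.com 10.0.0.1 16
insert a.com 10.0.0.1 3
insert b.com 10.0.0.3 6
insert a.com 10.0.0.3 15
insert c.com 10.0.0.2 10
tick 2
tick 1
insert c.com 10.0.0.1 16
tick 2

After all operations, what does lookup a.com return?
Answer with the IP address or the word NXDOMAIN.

Answer: 10.0.0.3

Derivation:
Op 1: tick 2 -> clock=2.
Op 2: insert a.com -> 10.0.0.3 (expiry=2+14=16). clock=2
Op 3: insert a.com -> 10.0.0.2 (expiry=2+12=14). clock=2
Op 4: insert a.com -> 10.0.0.1 (expiry=2+12=14). clock=2
Op 5: insert a.com -> 10.0.0.3 (expiry=2+4=6). clock=2
Op 6: tick 2 -> clock=4.
Op 7: insert c.com -> 10.0.0.1 (expiry=4+16=20). clock=4
Op 8: insert a.com -> 10.0.0.1 (expiry=4+3=7). clock=4
Op 9: insert b.com -> 10.0.0.3 (expiry=4+6=10). clock=4
Op 10: insert a.com -> 10.0.0.3 (expiry=4+15=19). clock=4
Op 11: insert c.com -> 10.0.0.2 (expiry=4+10=14). clock=4
Op 12: tick 2 -> clock=6.
Op 13: tick 1 -> clock=7.
Op 14: insert c.com -> 10.0.0.1 (expiry=7+16=23). clock=7
Op 15: tick 2 -> clock=9.
lookup a.com: present, ip=10.0.0.3 expiry=19 > clock=9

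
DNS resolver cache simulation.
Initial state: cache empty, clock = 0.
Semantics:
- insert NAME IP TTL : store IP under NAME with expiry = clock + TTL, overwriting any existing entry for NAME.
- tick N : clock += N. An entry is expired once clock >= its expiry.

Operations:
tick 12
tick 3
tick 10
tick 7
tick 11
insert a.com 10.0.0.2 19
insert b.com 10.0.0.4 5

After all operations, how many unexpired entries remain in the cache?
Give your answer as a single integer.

Answer: 2

Derivation:
Op 1: tick 12 -> clock=12.
Op 2: tick 3 -> clock=15.
Op 3: tick 10 -> clock=25.
Op 4: tick 7 -> clock=32.
Op 5: tick 11 -> clock=43.
Op 6: insert a.com -> 10.0.0.2 (expiry=43+19=62). clock=43
Op 7: insert b.com -> 10.0.0.4 (expiry=43+5=48). clock=43
Final cache (unexpired): {a.com,b.com} -> size=2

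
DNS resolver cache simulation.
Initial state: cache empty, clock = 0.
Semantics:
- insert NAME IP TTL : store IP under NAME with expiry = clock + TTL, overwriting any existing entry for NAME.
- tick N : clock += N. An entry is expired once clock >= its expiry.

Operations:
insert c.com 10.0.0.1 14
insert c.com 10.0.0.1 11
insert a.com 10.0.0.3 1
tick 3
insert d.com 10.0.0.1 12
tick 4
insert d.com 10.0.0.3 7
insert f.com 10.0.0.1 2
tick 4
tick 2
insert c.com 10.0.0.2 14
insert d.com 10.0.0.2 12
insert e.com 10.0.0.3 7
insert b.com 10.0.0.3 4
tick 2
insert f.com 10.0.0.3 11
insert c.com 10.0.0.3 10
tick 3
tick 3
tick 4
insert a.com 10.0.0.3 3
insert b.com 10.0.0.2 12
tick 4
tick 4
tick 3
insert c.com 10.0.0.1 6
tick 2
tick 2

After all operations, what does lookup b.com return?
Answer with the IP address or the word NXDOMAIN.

Answer: NXDOMAIN

Derivation:
Op 1: insert c.com -> 10.0.0.1 (expiry=0+14=14). clock=0
Op 2: insert c.com -> 10.0.0.1 (expiry=0+11=11). clock=0
Op 3: insert a.com -> 10.0.0.3 (expiry=0+1=1). clock=0
Op 4: tick 3 -> clock=3. purged={a.com}
Op 5: insert d.com -> 10.0.0.1 (expiry=3+12=15). clock=3
Op 6: tick 4 -> clock=7.
Op 7: insert d.com -> 10.0.0.3 (expiry=7+7=14). clock=7
Op 8: insert f.com -> 10.0.0.1 (expiry=7+2=9). clock=7
Op 9: tick 4 -> clock=11. purged={c.com,f.com}
Op 10: tick 2 -> clock=13.
Op 11: insert c.com -> 10.0.0.2 (expiry=13+14=27). clock=13
Op 12: insert d.com -> 10.0.0.2 (expiry=13+12=25). clock=13
Op 13: insert e.com -> 10.0.0.3 (expiry=13+7=20). clock=13
Op 14: insert b.com -> 10.0.0.3 (expiry=13+4=17). clock=13
Op 15: tick 2 -> clock=15.
Op 16: insert f.com -> 10.0.0.3 (expiry=15+11=26). clock=15
Op 17: insert c.com -> 10.0.0.3 (expiry=15+10=25). clock=15
Op 18: tick 3 -> clock=18. purged={b.com}
Op 19: tick 3 -> clock=21. purged={e.com}
Op 20: tick 4 -> clock=25. purged={c.com,d.com}
Op 21: insert a.com -> 10.0.0.3 (expiry=25+3=28). clock=25
Op 22: insert b.com -> 10.0.0.2 (expiry=25+12=37). clock=25
Op 23: tick 4 -> clock=29. purged={a.com,f.com}
Op 24: tick 4 -> clock=33.
Op 25: tick 3 -> clock=36.
Op 26: insert c.com -> 10.0.0.1 (expiry=36+6=42). clock=36
Op 27: tick 2 -> clock=38. purged={b.com}
Op 28: tick 2 -> clock=40.
lookup b.com: not in cache (expired or never inserted)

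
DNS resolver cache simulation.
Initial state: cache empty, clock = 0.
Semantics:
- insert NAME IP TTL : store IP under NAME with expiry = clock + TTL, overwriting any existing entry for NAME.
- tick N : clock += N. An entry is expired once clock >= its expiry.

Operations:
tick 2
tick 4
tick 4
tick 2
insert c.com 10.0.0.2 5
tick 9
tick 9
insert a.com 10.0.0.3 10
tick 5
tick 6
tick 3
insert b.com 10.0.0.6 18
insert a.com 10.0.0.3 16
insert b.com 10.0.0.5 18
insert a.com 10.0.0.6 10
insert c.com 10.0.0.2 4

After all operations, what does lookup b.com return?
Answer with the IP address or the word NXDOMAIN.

Answer: 10.0.0.5

Derivation:
Op 1: tick 2 -> clock=2.
Op 2: tick 4 -> clock=6.
Op 3: tick 4 -> clock=10.
Op 4: tick 2 -> clock=12.
Op 5: insert c.com -> 10.0.0.2 (expiry=12+5=17). clock=12
Op 6: tick 9 -> clock=21. purged={c.com}
Op 7: tick 9 -> clock=30.
Op 8: insert a.com -> 10.0.0.3 (expiry=30+10=40). clock=30
Op 9: tick 5 -> clock=35.
Op 10: tick 6 -> clock=41. purged={a.com}
Op 11: tick 3 -> clock=44.
Op 12: insert b.com -> 10.0.0.6 (expiry=44+18=62). clock=44
Op 13: insert a.com -> 10.0.0.3 (expiry=44+16=60). clock=44
Op 14: insert b.com -> 10.0.0.5 (expiry=44+18=62). clock=44
Op 15: insert a.com -> 10.0.0.6 (expiry=44+10=54). clock=44
Op 16: insert c.com -> 10.0.0.2 (expiry=44+4=48). clock=44
lookup b.com: present, ip=10.0.0.5 expiry=62 > clock=44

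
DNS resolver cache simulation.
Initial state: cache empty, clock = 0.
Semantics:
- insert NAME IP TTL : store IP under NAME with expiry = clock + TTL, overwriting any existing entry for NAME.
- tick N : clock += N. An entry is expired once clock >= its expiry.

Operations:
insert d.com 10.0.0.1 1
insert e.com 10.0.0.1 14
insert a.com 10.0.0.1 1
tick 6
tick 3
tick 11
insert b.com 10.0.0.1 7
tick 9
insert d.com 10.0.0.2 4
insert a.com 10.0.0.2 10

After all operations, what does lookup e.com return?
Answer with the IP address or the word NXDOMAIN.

Answer: NXDOMAIN

Derivation:
Op 1: insert d.com -> 10.0.0.1 (expiry=0+1=1). clock=0
Op 2: insert e.com -> 10.0.0.1 (expiry=0+14=14). clock=0
Op 3: insert a.com -> 10.0.0.1 (expiry=0+1=1). clock=0
Op 4: tick 6 -> clock=6. purged={a.com,d.com}
Op 5: tick 3 -> clock=9.
Op 6: tick 11 -> clock=20. purged={e.com}
Op 7: insert b.com -> 10.0.0.1 (expiry=20+7=27). clock=20
Op 8: tick 9 -> clock=29. purged={b.com}
Op 9: insert d.com -> 10.0.0.2 (expiry=29+4=33). clock=29
Op 10: insert a.com -> 10.0.0.2 (expiry=29+10=39). clock=29
lookup e.com: not in cache (expired or never inserted)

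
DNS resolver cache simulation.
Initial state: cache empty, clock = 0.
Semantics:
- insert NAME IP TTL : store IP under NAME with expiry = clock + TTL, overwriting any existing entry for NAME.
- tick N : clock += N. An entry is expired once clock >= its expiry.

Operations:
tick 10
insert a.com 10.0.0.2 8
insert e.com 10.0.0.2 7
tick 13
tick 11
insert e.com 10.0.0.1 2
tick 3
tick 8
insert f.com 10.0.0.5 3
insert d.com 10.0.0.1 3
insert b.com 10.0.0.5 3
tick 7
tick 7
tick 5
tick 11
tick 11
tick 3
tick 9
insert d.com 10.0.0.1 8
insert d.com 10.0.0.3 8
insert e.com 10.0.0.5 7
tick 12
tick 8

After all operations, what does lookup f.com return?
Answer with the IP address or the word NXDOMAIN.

Op 1: tick 10 -> clock=10.
Op 2: insert a.com -> 10.0.0.2 (expiry=10+8=18). clock=10
Op 3: insert e.com -> 10.0.0.2 (expiry=10+7=17). clock=10
Op 4: tick 13 -> clock=23. purged={a.com,e.com}
Op 5: tick 11 -> clock=34.
Op 6: insert e.com -> 10.0.0.1 (expiry=34+2=36). clock=34
Op 7: tick 3 -> clock=37. purged={e.com}
Op 8: tick 8 -> clock=45.
Op 9: insert f.com -> 10.0.0.5 (expiry=45+3=48). clock=45
Op 10: insert d.com -> 10.0.0.1 (expiry=45+3=48). clock=45
Op 11: insert b.com -> 10.0.0.5 (expiry=45+3=48). clock=45
Op 12: tick 7 -> clock=52. purged={b.com,d.com,f.com}
Op 13: tick 7 -> clock=59.
Op 14: tick 5 -> clock=64.
Op 15: tick 11 -> clock=75.
Op 16: tick 11 -> clock=86.
Op 17: tick 3 -> clock=89.
Op 18: tick 9 -> clock=98.
Op 19: insert d.com -> 10.0.0.1 (expiry=98+8=106). clock=98
Op 20: insert d.com -> 10.0.0.3 (expiry=98+8=106). clock=98
Op 21: insert e.com -> 10.0.0.5 (expiry=98+7=105). clock=98
Op 22: tick 12 -> clock=110. purged={d.com,e.com}
Op 23: tick 8 -> clock=118.
lookup f.com: not in cache (expired or never inserted)

Answer: NXDOMAIN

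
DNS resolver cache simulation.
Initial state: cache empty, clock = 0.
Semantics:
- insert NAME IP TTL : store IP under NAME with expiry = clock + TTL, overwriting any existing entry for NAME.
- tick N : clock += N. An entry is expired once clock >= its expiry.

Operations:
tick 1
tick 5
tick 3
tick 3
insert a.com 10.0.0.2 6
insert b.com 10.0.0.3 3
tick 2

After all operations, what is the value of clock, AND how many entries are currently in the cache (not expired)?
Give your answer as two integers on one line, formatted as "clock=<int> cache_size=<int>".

Answer: clock=14 cache_size=2

Derivation:
Op 1: tick 1 -> clock=1.
Op 2: tick 5 -> clock=6.
Op 3: tick 3 -> clock=9.
Op 4: tick 3 -> clock=12.
Op 5: insert a.com -> 10.0.0.2 (expiry=12+6=18). clock=12
Op 6: insert b.com -> 10.0.0.3 (expiry=12+3=15). clock=12
Op 7: tick 2 -> clock=14.
Final clock = 14
Final cache (unexpired): {a.com,b.com} -> size=2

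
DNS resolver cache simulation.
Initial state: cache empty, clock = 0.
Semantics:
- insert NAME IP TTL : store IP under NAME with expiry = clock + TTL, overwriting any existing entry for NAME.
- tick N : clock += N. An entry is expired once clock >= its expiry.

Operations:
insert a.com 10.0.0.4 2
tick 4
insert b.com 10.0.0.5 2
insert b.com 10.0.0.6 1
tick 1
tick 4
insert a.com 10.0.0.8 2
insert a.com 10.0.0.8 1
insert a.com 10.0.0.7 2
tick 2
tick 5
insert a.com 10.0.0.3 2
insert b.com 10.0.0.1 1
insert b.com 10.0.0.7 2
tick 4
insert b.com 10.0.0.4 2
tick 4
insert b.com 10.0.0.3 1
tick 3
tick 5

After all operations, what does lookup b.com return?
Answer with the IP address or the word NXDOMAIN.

Answer: NXDOMAIN

Derivation:
Op 1: insert a.com -> 10.0.0.4 (expiry=0+2=2). clock=0
Op 2: tick 4 -> clock=4. purged={a.com}
Op 3: insert b.com -> 10.0.0.5 (expiry=4+2=6). clock=4
Op 4: insert b.com -> 10.0.0.6 (expiry=4+1=5). clock=4
Op 5: tick 1 -> clock=5. purged={b.com}
Op 6: tick 4 -> clock=9.
Op 7: insert a.com -> 10.0.0.8 (expiry=9+2=11). clock=9
Op 8: insert a.com -> 10.0.0.8 (expiry=9+1=10). clock=9
Op 9: insert a.com -> 10.0.0.7 (expiry=9+2=11). clock=9
Op 10: tick 2 -> clock=11. purged={a.com}
Op 11: tick 5 -> clock=16.
Op 12: insert a.com -> 10.0.0.3 (expiry=16+2=18). clock=16
Op 13: insert b.com -> 10.0.0.1 (expiry=16+1=17). clock=16
Op 14: insert b.com -> 10.0.0.7 (expiry=16+2=18). clock=16
Op 15: tick 4 -> clock=20. purged={a.com,b.com}
Op 16: insert b.com -> 10.0.0.4 (expiry=20+2=22). clock=20
Op 17: tick 4 -> clock=24. purged={b.com}
Op 18: insert b.com -> 10.0.0.3 (expiry=24+1=25). clock=24
Op 19: tick 3 -> clock=27. purged={b.com}
Op 20: tick 5 -> clock=32.
lookup b.com: not in cache (expired or never inserted)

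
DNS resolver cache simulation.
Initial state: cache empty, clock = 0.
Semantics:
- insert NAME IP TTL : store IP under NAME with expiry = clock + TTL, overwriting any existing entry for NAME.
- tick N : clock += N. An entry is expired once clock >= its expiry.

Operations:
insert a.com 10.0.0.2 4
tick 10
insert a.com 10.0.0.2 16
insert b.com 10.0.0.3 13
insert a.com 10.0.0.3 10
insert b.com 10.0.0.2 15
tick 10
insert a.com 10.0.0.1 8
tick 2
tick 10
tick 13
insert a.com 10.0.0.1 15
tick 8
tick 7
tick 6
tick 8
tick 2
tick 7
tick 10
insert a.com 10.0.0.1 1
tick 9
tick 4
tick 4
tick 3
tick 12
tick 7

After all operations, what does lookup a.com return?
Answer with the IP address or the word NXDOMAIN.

Answer: NXDOMAIN

Derivation:
Op 1: insert a.com -> 10.0.0.2 (expiry=0+4=4). clock=0
Op 2: tick 10 -> clock=10. purged={a.com}
Op 3: insert a.com -> 10.0.0.2 (expiry=10+16=26). clock=10
Op 4: insert b.com -> 10.0.0.3 (expiry=10+13=23). clock=10
Op 5: insert a.com -> 10.0.0.3 (expiry=10+10=20). clock=10
Op 6: insert b.com -> 10.0.0.2 (expiry=10+15=25). clock=10
Op 7: tick 10 -> clock=20. purged={a.com}
Op 8: insert a.com -> 10.0.0.1 (expiry=20+8=28). clock=20
Op 9: tick 2 -> clock=22.
Op 10: tick 10 -> clock=32. purged={a.com,b.com}
Op 11: tick 13 -> clock=45.
Op 12: insert a.com -> 10.0.0.1 (expiry=45+15=60). clock=45
Op 13: tick 8 -> clock=53.
Op 14: tick 7 -> clock=60. purged={a.com}
Op 15: tick 6 -> clock=66.
Op 16: tick 8 -> clock=74.
Op 17: tick 2 -> clock=76.
Op 18: tick 7 -> clock=83.
Op 19: tick 10 -> clock=93.
Op 20: insert a.com -> 10.0.0.1 (expiry=93+1=94). clock=93
Op 21: tick 9 -> clock=102. purged={a.com}
Op 22: tick 4 -> clock=106.
Op 23: tick 4 -> clock=110.
Op 24: tick 3 -> clock=113.
Op 25: tick 12 -> clock=125.
Op 26: tick 7 -> clock=132.
lookup a.com: not in cache (expired or never inserted)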